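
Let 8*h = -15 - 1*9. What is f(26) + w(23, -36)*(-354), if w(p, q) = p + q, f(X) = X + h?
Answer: 4625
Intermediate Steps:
h = -3 (h = (-15 - 1*9)/8 = (-15 - 9)/8 = (1/8)*(-24) = -3)
f(X) = -3 + X (f(X) = X - 3 = -3 + X)
f(26) + w(23, -36)*(-354) = (-3 + 26) + (23 - 36)*(-354) = 23 - 13*(-354) = 23 + 4602 = 4625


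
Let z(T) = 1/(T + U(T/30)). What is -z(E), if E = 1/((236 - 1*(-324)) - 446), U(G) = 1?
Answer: -114/115 ≈ -0.99130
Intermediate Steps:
E = 1/114 (E = 1/((236 + 324) - 446) = 1/(560 - 446) = 1/114 ≈ 0.0087719)
z(T) = 1/(1 + T) (z(T) = 1/(T + 1) = 1/(1 + T))
-z(E) = -1/(1 + 1/114) = -1/115/114 = -1*114/115 = -114/115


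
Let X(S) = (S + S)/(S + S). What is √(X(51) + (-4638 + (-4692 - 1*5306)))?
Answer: I*√14635 ≈ 120.98*I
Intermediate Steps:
X(S) = 1 (X(S) = (2*S)/((2*S)) = (2*S)*(1/(2*S)) = 1)
√(X(51) + (-4638 + (-4692 - 1*5306))) = √(1 + (-4638 + (-4692 - 1*5306))) = √(1 + (-4638 + (-4692 - 5306))) = √(1 + (-4638 - 9998)) = √(1 - 14636) = √(-14635) = I*√14635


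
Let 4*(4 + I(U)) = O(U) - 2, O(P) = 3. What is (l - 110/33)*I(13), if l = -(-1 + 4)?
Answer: 95/4 ≈ 23.750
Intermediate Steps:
I(U) = -15/4 (I(U) = -4 + (3 - 2)/4 = -4 + (¼)*1 = -4 + ¼ = -15/4)
l = -3 (l = -1*3 = -3)
(l - 110/33)*I(13) = (-3 - 110/33)*(-15/4) = (-3 - 110*1/33)*(-15/4) = (-3 - 10/3)*(-15/4) = -19/3*(-15/4) = 95/4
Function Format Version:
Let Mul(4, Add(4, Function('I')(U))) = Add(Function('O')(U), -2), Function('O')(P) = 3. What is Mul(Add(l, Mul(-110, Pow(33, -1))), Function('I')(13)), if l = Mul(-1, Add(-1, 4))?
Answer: Rational(95, 4) ≈ 23.750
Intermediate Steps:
Function('I')(U) = Rational(-15, 4) (Function('I')(U) = Add(-4, Mul(Rational(1, 4), Add(3, -2))) = Add(-4, Mul(Rational(1, 4), 1)) = Add(-4, Rational(1, 4)) = Rational(-15, 4))
l = -3 (l = Mul(-1, 3) = -3)
Mul(Add(l, Mul(-110, Pow(33, -1))), Function('I')(13)) = Mul(Add(-3, Mul(-110, Pow(33, -1))), Rational(-15, 4)) = Mul(Add(-3, Mul(-110, Rational(1, 33))), Rational(-15, 4)) = Mul(Add(-3, Rational(-10, 3)), Rational(-15, 4)) = Mul(Rational(-19, 3), Rational(-15, 4)) = Rational(95, 4)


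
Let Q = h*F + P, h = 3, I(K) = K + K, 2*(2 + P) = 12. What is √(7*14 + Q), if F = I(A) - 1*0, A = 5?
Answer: 2*√33 ≈ 11.489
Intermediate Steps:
P = 4 (P = -2 + (½)*12 = -2 + 6 = 4)
I(K) = 2*K
F = 10 (F = 2*5 - 1*0 = 10 + 0 = 10)
Q = 34 (Q = 3*10 + 4 = 30 + 4 = 34)
√(7*14 + Q) = √(7*14 + 34) = √(98 + 34) = √132 = 2*√33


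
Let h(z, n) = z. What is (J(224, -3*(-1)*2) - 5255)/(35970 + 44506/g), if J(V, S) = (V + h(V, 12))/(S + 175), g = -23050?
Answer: -10956898175/75030291457 ≈ -0.14603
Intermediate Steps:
J(V, S) = 2*V/(175 + S) (J(V, S) = (V + V)/(S + 175) = (2*V)/(175 + S) = 2*V/(175 + S))
(J(224, -3*(-1)*2) - 5255)/(35970 + 44506/g) = (2*224/(175 - 3*(-1)*2) - 5255)/(35970 + 44506/(-23050)) = (2*224/(175 + 3*2) - 5255)/(35970 + 44506*(-1/23050)) = (2*224/(175 + 6) - 5255)/(35970 - 22253/11525) = (2*224/181 - 5255)/(414531997/11525) = (2*224*(1/181) - 5255)*(11525/414531997) = (448/181 - 5255)*(11525/414531997) = -950707/181*11525/414531997 = -10956898175/75030291457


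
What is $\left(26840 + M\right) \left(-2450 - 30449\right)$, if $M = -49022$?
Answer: $729765618$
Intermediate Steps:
$\left(26840 + M\right) \left(-2450 - 30449\right) = \left(26840 - 49022\right) \left(-2450 - 30449\right) = \left(-22182\right) \left(-32899\right) = 729765618$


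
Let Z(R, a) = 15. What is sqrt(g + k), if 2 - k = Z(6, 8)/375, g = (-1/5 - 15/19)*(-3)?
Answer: sqrt(44479)/95 ≈ 2.2200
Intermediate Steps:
g = 282/95 (g = (-1*1/5 - 15*1/19)*(-3) = (-1/5 - 15/19)*(-3) = -94/95*(-3) = 282/95 ≈ 2.9684)
k = 49/25 (k = 2 - 15/375 = 2 - 1*1/25 = 2 - 1/25 = 49/25 ≈ 1.9600)
sqrt(g + k) = sqrt(282/95 + 49/25) = sqrt(2341/475) = sqrt(44479)/95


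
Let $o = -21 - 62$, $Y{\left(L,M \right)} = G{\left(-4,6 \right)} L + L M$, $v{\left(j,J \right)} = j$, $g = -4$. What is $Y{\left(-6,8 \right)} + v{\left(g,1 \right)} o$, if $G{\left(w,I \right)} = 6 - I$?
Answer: $284$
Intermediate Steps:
$Y{\left(L,M \right)} = L M$ ($Y{\left(L,M \right)} = \left(6 - 6\right) L + L M = 0 L + L M = 0 + L M = L M$)
$o = -83$
$Y{\left(-6,8 \right)} + v{\left(g,1 \right)} o = \left(-6\right) 8 - -332 = -48 + 332 = 284$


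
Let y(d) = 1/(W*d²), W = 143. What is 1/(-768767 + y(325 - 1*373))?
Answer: -329472/253287201023 ≈ -1.3008e-6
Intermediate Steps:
y(d) = 1/(143*d²)
1/(-768767 + y(325 - 1*373)) = 1/(-768767 + 1/(143*(325 - 1*373)²)) = 1/(-768767 + 1/(143*(325 - 373)²)) = 1/(-768767 + (1/143)/(-48)²) = 1/(-768767 + (1/143)*(1/2304)) = 1/(-768767 + 1/329472) = 1/(-253287201023/329472) = -329472/253287201023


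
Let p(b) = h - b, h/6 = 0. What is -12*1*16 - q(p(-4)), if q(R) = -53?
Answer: -139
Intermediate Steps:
h = 0 (h = 6*0 = 0)
p(b) = -b (p(b) = 0 - b = -b)
-12*1*16 - q(p(-4)) = -12*1*16 - 1*(-53) = -12*16 + 53 = -192 + 53 = -139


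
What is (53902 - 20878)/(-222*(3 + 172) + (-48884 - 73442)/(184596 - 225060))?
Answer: -668141568/785952037 ≈ -0.85010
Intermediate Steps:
(53902 - 20878)/(-222*(3 + 172) + (-48884 - 73442)/(184596 - 225060)) = 33024/(-222*175 - 122326/(-40464)) = 33024/(-38850 - 122326*(-1/40464)) = 33024/(-38850 + 61163/20232) = 33024/(-785952037/20232) = 33024*(-20232/785952037) = -668141568/785952037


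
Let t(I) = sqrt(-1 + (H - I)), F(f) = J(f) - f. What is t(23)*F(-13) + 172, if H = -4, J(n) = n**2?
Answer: 172 + 364*I*sqrt(7) ≈ 172.0 + 963.05*I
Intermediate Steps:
F(f) = f**2 - f
t(I) = sqrt(-5 - I) (t(I) = sqrt(-1 + (-4 - I)) = sqrt(-5 - I))
t(23)*F(-13) + 172 = sqrt(-5 - 1*23)*(-13*(-1 - 13)) + 172 = sqrt(-5 - 23)*(-13*(-14)) + 172 = sqrt(-28)*182 + 172 = (2*I*sqrt(7))*182 + 172 = 364*I*sqrt(7) + 172 = 172 + 364*I*sqrt(7)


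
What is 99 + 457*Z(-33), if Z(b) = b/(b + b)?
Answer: 655/2 ≈ 327.50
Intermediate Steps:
Z(b) = 1/2 (Z(b) = b/((2*b)) = b*(1/(2*b)) = 1/2)
99 + 457*Z(-33) = 99 + 457*(1/2) = 99 + 457/2 = 655/2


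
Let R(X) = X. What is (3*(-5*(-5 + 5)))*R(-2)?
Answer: 0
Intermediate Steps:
(3*(-5*(-5 + 5)))*R(-2) = (3*(-5*(-5 + 5)))*(-2) = (3*(-5*0))*(-2) = (3*0)*(-2) = 0*(-2) = 0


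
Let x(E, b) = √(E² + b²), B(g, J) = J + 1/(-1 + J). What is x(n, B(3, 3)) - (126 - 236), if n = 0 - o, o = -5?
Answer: 110 + √149/2 ≈ 116.10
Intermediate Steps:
n = 5 (n = 0 - 1*(-5) = 0 + 5 = 5)
x(n, B(3, 3)) - (126 - 236) = √(5² + ((1 + 3² - 1*3)/(-1 + 3))²) - (126 - 236) = √(25 + ((1 + 9 - 3)/2)²) - 1*(-110) = √(25 + ((½)*7)²) + 110 = √(25 + (7/2)²) + 110 = √(25 + 49/4) + 110 = √(149/4) + 110 = √149/2 + 110 = 110 + √149/2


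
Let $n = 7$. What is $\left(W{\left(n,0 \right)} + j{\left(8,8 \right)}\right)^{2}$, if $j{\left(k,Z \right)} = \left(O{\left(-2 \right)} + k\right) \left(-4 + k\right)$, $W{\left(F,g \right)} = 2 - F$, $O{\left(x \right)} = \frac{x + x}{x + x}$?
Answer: $961$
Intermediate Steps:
$O{\left(x \right)} = 1$ ($O{\left(x \right)} = \frac{2 x}{2 x} = 2 x \frac{1}{2 x} = 1$)
$j{\left(k,Z \right)} = \left(1 + k\right) \left(-4 + k\right)$
$\left(W{\left(n,0 \right)} + j{\left(8,8 \right)}\right)^{2} = \left(\left(2 - 7\right) - \left(28 - 64\right)\right)^{2} = \left(\left(2 - 7\right) - -36\right)^{2} = \left(-5 + 36\right)^{2} = 31^{2} = 961$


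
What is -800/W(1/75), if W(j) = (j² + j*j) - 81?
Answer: 4500000/455623 ≈ 9.8766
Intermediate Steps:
W(j) = -81 + 2*j² (W(j) = (j² + j²) - 81 = 2*j² - 81 = -81 + 2*j²)
-800/W(1/75) = -800/(-81 + 2*(1/75)²) = -800/(-81 + 2*(1/5625)) = -800/(-81 + 2/5625) = -800/(-455623/5625) = -800*(-5625/455623) = 4500000/455623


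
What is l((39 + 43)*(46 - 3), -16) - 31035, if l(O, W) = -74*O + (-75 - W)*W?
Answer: -291015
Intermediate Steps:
l(O, W) = -74*O + W*(-75 - W)
l((39 + 43)*(46 - 3), -16) - 31035 = (-1*(-16)**2 - 75*(-16) - 74*(39 + 43)*(46 - 3)) - 31035 = (-1*256 + 1200 - 6068*43) - 31035 = (-256 + 1200 - 74*3526) - 31035 = (-256 + 1200 - 260924) - 31035 = -259980 - 31035 = -291015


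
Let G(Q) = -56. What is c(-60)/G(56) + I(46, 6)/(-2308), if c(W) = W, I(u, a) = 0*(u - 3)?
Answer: 15/14 ≈ 1.0714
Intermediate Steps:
I(u, a) = 0 (I(u, a) = 0*(-3 + u) = 0)
c(-60)/G(56) + I(46, 6)/(-2308) = -60/(-56) + 0/(-2308) = -60*(-1/56) + 0*(-1/2308) = 15/14 + 0 = 15/14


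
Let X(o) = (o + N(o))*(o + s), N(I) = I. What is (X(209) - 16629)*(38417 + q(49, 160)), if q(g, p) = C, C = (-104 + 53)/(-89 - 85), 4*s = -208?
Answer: 109175262391/58 ≈ 1.8823e+9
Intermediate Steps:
s = -52 (s = (¼)*(-208) = -52)
X(o) = 2*o*(-52 + o) (X(o) = (o + o)*(o - 52) = (2*o)*(-52 + o) = 2*o*(-52 + o))
C = 17/58 (C = -51/(-174) = -51*(-1/174) = 17/58 ≈ 0.29310)
q(g, p) = 17/58
(X(209) - 16629)*(38417 + q(49, 160)) = (2*209*(-52 + 209) - 16629)*(38417 + 17/58) = (2*209*157 - 16629)*(2228203/58) = (65626 - 16629)*(2228203/58) = 48997*(2228203/58) = 109175262391/58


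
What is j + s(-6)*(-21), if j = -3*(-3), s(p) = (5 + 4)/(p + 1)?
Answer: 234/5 ≈ 46.800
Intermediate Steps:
s(p) = 9/(1 + p)
j = 9
j + s(-6)*(-21) = 9 + (9/(1 - 6))*(-21) = 9 + (9/(-5))*(-21) = 9 + (9*(-1/5))*(-21) = 9 - 9/5*(-21) = 9 + 189/5 = 234/5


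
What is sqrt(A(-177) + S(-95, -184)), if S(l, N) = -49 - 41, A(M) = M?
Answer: I*sqrt(267) ≈ 16.34*I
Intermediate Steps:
S(l, N) = -90
sqrt(A(-177) + S(-95, -184)) = sqrt(-177 - 90) = sqrt(-267) = I*sqrt(267)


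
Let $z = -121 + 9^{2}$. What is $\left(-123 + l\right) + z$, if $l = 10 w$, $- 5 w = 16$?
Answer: $-195$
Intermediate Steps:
$w = - \frac{16}{5}$ ($w = \left(- \frac{1}{5}\right) 16 = - \frac{16}{5} \approx -3.2$)
$l = -32$ ($l = 10 \left(- \frac{16}{5}\right) = -32$)
$z = -40$ ($z = -121 + 81 = -40$)
$\left(-123 + l\right) + z = \left(-123 - 32\right) - 40 = -155 - 40 = -195$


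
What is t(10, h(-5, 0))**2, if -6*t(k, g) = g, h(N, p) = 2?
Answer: 1/9 ≈ 0.11111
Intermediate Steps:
t(k, g) = -g/6
t(10, h(-5, 0))**2 = (-1/6*2)**2 = (-1/3)**2 = 1/9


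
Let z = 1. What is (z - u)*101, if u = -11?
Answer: 1212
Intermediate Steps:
(z - u)*101 = (1 - 1*(-11))*101 = (1 + 11)*101 = 12*101 = 1212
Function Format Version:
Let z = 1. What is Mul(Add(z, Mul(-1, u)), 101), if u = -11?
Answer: 1212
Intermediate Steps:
Mul(Add(z, Mul(-1, u)), 101) = Mul(Add(1, Mul(-1, -11)), 101) = Mul(Add(1, 11), 101) = Mul(12, 101) = 1212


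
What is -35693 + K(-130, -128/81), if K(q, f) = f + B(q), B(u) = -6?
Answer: -2891747/81 ≈ -35701.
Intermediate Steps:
K(q, f) = -6 + f (K(q, f) = f - 6 = -6 + f)
-35693 + K(-130, -128/81) = -35693 + (-6 - 128/81) = -35693 - 614/81 = -2891747/81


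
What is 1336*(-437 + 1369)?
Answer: 1245152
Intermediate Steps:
1336*(-437 + 1369) = 1336*932 = 1245152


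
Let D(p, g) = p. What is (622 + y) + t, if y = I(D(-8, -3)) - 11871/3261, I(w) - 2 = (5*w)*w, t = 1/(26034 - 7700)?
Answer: 18740484201/19929058 ≈ 940.36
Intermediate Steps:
t = 1/18334 ≈ 5.4543e-5
I(w) = 2 + 5*w² (I(w) = 2 + (5*w)*w = 2 + 5*w²)
y = 346057/1087 (y = (2 + 5*(-8)²) - 11871/3261 = (2 + 5*64) - 11871/3261 = (2 + 320) - 1*3957/1087 = 322 - 3957/1087 = 346057/1087 ≈ 318.36)
(622 + y) + t = (622 + 346057/1087) + 1/18334 = 1022171/1087 + 1/18334 = 18740484201/19929058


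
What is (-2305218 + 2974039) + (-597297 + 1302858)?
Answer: 1374382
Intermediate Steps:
(-2305218 + 2974039) + (-597297 + 1302858) = 668821 + 705561 = 1374382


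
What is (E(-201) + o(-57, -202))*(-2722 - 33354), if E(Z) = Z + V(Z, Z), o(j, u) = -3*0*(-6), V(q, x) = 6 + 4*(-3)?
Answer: 7467732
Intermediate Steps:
V(q, x) = -6 (V(q, x) = 6 - 12 = -6)
o(j, u) = 0 (o(j, u) = 0*(-6) = 0)
E(Z) = -6 + Z (E(Z) = Z - 6 = -6 + Z)
(E(-201) + o(-57, -202))*(-2722 - 33354) = ((-6 - 201) + 0)*(-2722 - 33354) = (-207 + 0)*(-36076) = -207*(-36076) = 7467732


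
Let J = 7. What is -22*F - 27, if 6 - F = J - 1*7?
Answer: -159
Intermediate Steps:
F = 6 (F = 6 - (7 - 1*7) = 6 - (7 - 7) = 6 - 1*0 = 6 + 0 = 6)
-22*F - 27 = -22*6 - 27 = -132 - 27 = -159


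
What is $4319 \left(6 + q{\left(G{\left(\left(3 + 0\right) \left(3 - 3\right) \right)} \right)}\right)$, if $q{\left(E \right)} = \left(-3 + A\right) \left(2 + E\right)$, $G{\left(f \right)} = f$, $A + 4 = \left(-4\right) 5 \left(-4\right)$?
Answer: $656488$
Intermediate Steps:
$A = 76$ ($A = -4 + \left(-4\right) 5 \left(-4\right) = -4 - -80 = -4 + 80 = 76$)
$q{\left(E \right)} = 146 + 73 E$ ($q{\left(E \right)} = \left(-3 + 76\right) \left(2 + E\right) = 73 \left(2 + E\right) = 146 + 73 E$)
$4319 \left(6 + q{\left(G{\left(\left(3 + 0\right) \left(3 - 3\right) \right)} \right)}\right) = 4319 \left(6 + \left(146 + 73 \left(3 + 0\right) \left(3 - 3\right)\right)\right) = 4319 \left(6 + \left(146 + 73 \cdot 3 \cdot 0\right)\right) = 4319 \left(6 + \left(146 + 73 \cdot 0\right)\right) = 4319 \left(6 + \left(146 + 0\right)\right) = 4319 \left(6 + 146\right) = 4319 \cdot 152 = 656488$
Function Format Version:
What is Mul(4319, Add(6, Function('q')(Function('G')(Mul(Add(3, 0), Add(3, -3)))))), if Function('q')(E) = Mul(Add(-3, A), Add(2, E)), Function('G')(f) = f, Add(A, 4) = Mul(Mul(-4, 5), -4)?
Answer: 656488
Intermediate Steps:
A = 76 (A = Add(-4, Mul(Mul(-4, 5), -4)) = Add(-4, Mul(-20, -4)) = Add(-4, 80) = 76)
Function('q')(E) = Add(146, Mul(73, E)) (Function('q')(E) = Mul(Add(-3, 76), Add(2, E)) = Mul(73, Add(2, E)) = Add(146, Mul(73, E)))
Mul(4319, Add(6, Function('q')(Function('G')(Mul(Add(3, 0), Add(3, -3)))))) = Mul(4319, Add(6, Add(146, Mul(73, Mul(Add(3, 0), Add(3, -3)))))) = Mul(4319, Add(6, Add(146, Mul(73, Mul(3, 0))))) = Mul(4319, Add(6, Add(146, Mul(73, 0)))) = Mul(4319, Add(6, Add(146, 0))) = Mul(4319, Add(6, 146)) = Mul(4319, 152) = 656488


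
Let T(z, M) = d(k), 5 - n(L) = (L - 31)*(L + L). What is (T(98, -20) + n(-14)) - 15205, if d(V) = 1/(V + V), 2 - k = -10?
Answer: -395039/24 ≈ -16460.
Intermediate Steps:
n(L) = 5 - 2*L*(-31 + L) (n(L) = 5 - (L - 31)*(L + L) = 5 - (-31 + L)*2*L = 5 - 2*L*(-31 + L))
k = 12 (k = 2 - 1*(-10) = 2 + 10 = 12)
d(V) = 1/(2*V)
T(z, M) = 1/24 (T(z, M) = (1/2)/12 = (1/2)*(1/12) = 1/24)
(T(98, -20) + n(-14)) - 15205 = (1/24 + (5 - 2*(-14)**2 + 62*(-14))) - 15205 = (1/24 + (5 - 2*196 - 868)) - 15205 = (1/24 + (5 - 392 - 868)) - 15205 = (1/24 - 1255) - 15205 = -30119/24 - 15205 = -395039/24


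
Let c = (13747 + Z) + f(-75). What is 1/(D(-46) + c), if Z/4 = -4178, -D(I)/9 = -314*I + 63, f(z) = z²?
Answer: -1/127903 ≈ -7.8184e-6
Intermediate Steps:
D(I) = -567 + 2826*I (D(I) = -9*(-314*I + 63) = -9*(63 - 314*I) = -567 + 2826*I)
Z = -16712 (Z = 4*(-4178) = -16712)
c = 2660 (c = (13747 - 16712) + (-75)² = -2965 + 5625 = 2660)
1/(D(-46) + c) = 1/((-567 + 2826*(-46)) + 2660) = 1/((-567 - 129996) + 2660) = 1/(-130563 + 2660) = 1/(-127903) = -1/127903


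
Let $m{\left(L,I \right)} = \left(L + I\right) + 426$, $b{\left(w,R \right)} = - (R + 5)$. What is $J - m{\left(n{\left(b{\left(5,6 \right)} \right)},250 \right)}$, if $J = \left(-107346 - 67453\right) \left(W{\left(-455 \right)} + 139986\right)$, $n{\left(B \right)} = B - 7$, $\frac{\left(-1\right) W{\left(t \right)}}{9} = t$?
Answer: $-25185215377$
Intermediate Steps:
$b{\left(w,R \right)} = -5 - R$ ($b{\left(w,R \right)} = - (5 + R) = -5 - R$)
$W{\left(t \right)} = - 9 t$
$n{\left(B \right)} = -7 + B$
$m{\left(L,I \right)} = 426 + I + L$ ($m{\left(L,I \right)} = \left(I + L\right) + 426 = 426 + I + L$)
$J = -25185214719$ ($J = \left(-107346 - 67453\right) \left(\left(-9\right) \left(-455\right) + 139986\right) = - 174799 \left(4095 + 139986\right) = \left(-174799\right) 144081 = -25185214719$)
$J - m{\left(n{\left(b{\left(5,6 \right)} \right)},250 \right)} = -25185214719 - \left(426 + 250 - 18\right) = -25185214719 - 658 = -25185215377$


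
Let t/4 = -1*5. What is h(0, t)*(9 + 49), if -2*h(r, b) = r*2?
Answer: 0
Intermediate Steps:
t = -20 (t = 4*(-1*5) = 4*(-5) = -20)
h(r, b) = -r (h(r, b) = -r*2/2 = -r)
h(0, t)*(9 + 49) = (-1*0)*(9 + 49) = 0*58 = 0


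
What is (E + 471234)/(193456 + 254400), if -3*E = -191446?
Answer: 401287/335892 ≈ 1.1947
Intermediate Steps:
E = 191446/3 (E = -1/3*(-191446) = 191446/3 ≈ 63815.)
(E + 471234)/(193456 + 254400) = (191446/3 + 471234)/(193456 + 254400) = (1605148/3)/447856 = (1605148/3)*(1/447856) = 401287/335892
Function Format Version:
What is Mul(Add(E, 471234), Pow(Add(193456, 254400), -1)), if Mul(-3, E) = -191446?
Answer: Rational(401287, 335892) ≈ 1.1947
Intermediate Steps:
E = Rational(191446, 3) (E = Mul(Rational(-1, 3), -191446) = Rational(191446, 3) ≈ 63815.)
Mul(Add(E, 471234), Pow(Add(193456, 254400), -1)) = Mul(Add(Rational(191446, 3), 471234), Pow(Add(193456, 254400), -1)) = Mul(Rational(1605148, 3), Pow(447856, -1)) = Mul(Rational(1605148, 3), Rational(1, 447856)) = Rational(401287, 335892)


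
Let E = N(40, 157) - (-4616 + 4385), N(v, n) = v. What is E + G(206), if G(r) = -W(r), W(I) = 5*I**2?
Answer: -211909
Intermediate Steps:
G(r) = -5*r**2
E = 271 (E = 40 - (-4616 + 4385) = 40 - 1*(-231) = 40 + 231 = 271)
E + G(206) = 271 - 5*206**2 = 271 - 5*42436 = 271 - 212180 = -211909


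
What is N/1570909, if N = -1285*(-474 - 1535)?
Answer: 2581565/1570909 ≈ 1.6434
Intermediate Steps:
N = 2581565 (N = -1285*(-2009) = 2581565)
N/1570909 = 2581565/1570909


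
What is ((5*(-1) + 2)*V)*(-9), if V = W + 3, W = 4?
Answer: 189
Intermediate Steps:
V = 7 (V = 4 + 3 = 7)
((5*(-1) + 2)*V)*(-9) = ((5*(-1) + 2)*7)*(-9) = ((-5 + 2)*7)*(-9) = -3*7*(-9) = -21*(-9) = 189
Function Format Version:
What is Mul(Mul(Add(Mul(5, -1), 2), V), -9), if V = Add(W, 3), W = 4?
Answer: 189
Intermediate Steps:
V = 7 (V = Add(4, 3) = 7)
Mul(Mul(Add(Mul(5, -1), 2), V), -9) = Mul(Mul(Add(Mul(5, -1), 2), 7), -9) = Mul(Mul(Add(-5, 2), 7), -9) = Mul(Mul(-3, 7), -9) = Mul(-21, -9) = 189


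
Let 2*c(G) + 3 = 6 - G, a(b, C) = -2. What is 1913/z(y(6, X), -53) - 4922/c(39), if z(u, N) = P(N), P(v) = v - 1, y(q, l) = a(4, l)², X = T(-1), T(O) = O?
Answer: 12853/54 ≈ 238.02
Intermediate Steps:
X = -1
c(G) = 3/2 - G/2 (c(G) = -3/2 + (6 - G)/2 = -3/2 + (3 - G/2) = 3/2 - G/2)
y(q, l) = 4 (y(q, l) = (-2)² = 4)
P(v) = -1 + v
z(u, N) = -1 + N
1913/z(y(6, X), -53) - 4922/c(39) = 1913/(-1 - 53) - 4922/(3/2 - ½*39) = 1913/(-54) - 4922/(3/2 - 39/2) = 1913*(-1/54) - 4922/(-18) = -1913/54 - 4922*(-1/18) = -1913/54 + 2461/9 = 12853/54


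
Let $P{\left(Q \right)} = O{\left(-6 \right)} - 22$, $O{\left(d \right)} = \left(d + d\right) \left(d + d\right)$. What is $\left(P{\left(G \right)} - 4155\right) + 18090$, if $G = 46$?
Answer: $14057$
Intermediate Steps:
$O{\left(d \right)} = 4 d^{2}$ ($O{\left(d \right)} = 2 d 2 d = 4 d^{2}$)
$P{\left(Q \right)} = 122$ ($P{\left(Q \right)} = 4 \left(-6\right)^{2} - 22 = 4 \cdot 36 - 22 = 144 - 22 = 122$)
$\left(P{\left(G \right)} - 4155\right) + 18090 = \left(122 - 4155\right) + 18090 = -4033 + 18090 = 14057$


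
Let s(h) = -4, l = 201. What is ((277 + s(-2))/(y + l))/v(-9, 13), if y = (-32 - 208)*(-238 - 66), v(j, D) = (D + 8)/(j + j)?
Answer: -26/8129 ≈ -0.0031984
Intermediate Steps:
v(j, D) = (8 + D)/(2*j) (v(j, D) = (8 + D)/((2*j)) = (8 + D)*(1/(2*j)) = (8 + D)/(2*j))
y = 72960 (y = -240*(-304) = 72960)
((277 + s(-2))/(y + l))/v(-9, 13) = ((277 - 4)/(72960 + 201))/(((1/2)*(8 + 13)/(-9))) = (273/73161)/(((1/2)*(-1/9)*21)) = (273*(1/73161))/(-7/6) = (91/24387)*(-6/7) = -26/8129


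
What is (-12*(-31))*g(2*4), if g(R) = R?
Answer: 2976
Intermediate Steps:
(-12*(-31))*g(2*4) = (-12*(-31))*(2*4) = 372*8 = 2976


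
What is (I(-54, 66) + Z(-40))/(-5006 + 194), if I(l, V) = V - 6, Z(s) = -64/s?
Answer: -77/6015 ≈ -0.012801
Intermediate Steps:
I(l, V) = -6 + V
(I(-54, 66) + Z(-40))/(-5006 + 194) = ((-6 + 66) - 64/(-40))/(-5006 + 194) = (60 - 64*(-1/40))/(-4812) = (60 + 8/5)*(-1/4812) = (308/5)*(-1/4812) = -77/6015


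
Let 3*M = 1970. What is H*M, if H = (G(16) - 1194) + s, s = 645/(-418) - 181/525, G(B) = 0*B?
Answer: -51700203851/65835 ≈ -7.8530e+5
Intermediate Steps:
G(B) = 0
M = 1970/3 (M = (⅓)*1970 = 1970/3 ≈ 656.67)
s = -414283/219450 (s = 645*(-1/418) - 181*1/525 = -645/418 - 181/525 = -414283/219450 ≈ -1.8878)
H = -262437583/219450 (H = (0 - 1194) - 414283/219450 = -1194 - 414283/219450 = -262437583/219450 ≈ -1195.9)
H*M = -262437583/219450*1970/3 = -51700203851/65835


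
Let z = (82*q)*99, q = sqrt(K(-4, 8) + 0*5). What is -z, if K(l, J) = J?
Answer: -16236*sqrt(2) ≈ -22961.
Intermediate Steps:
q = 2*sqrt(2) (q = sqrt(8 + 0*5) = sqrt(8 + 0) = sqrt(8) = 2*sqrt(2) ≈ 2.8284)
z = 16236*sqrt(2) (z = (82*(2*sqrt(2)))*99 = (164*sqrt(2))*99 = 16236*sqrt(2) ≈ 22961.)
-z = -16236*sqrt(2)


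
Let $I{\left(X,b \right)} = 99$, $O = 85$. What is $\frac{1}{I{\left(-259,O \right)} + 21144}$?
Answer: $\frac{1}{21243} \approx 4.7074 \cdot 10^{-5}$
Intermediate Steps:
$\frac{1}{I{\left(-259,O \right)} + 21144} = \frac{1}{99 + 21144} = \frac{1}{21243}$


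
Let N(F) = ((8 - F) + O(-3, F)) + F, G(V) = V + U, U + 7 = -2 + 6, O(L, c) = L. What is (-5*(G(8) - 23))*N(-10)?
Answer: 450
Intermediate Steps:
U = -3 (U = -7 + (-2 + 6) = -7 + 4 = -3)
G(V) = -3 + V (G(V) = V - 3 = -3 + V)
N(F) = 5 (N(F) = ((8 - F) - 3) + F = (5 - F) + F = 5)
(-5*(G(8) - 23))*N(-10) = -5*((-3 + 8) - 23)*5 = -5*(5 - 23)*5 = -5*(-18)*5 = 90*5 = 450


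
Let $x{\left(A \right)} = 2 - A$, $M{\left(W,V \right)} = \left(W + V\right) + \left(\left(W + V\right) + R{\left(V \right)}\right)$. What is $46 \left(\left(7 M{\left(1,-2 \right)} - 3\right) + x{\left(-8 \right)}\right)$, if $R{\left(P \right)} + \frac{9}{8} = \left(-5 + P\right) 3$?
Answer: $- \frac{29785}{4} \approx -7446.3$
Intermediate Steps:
$R{\left(P \right)} = - \frac{129}{8} + 3 P$ ($R{\left(P \right)} = - \frac{9}{8} + \left(-5 + P\right) 3 = - \frac{9}{8} + \left(-15 + 3 P\right) = - \frac{129}{8} + 3 P$)
$M{\left(W,V \right)} = - \frac{129}{8} + 2 W + 5 V$ ($M{\left(W,V \right)} = \left(W + V\right) + \left(\left(W + V\right) + \left(- \frac{129}{8} + 3 V\right)\right) = \left(V + W\right) + \left(\left(V + W\right) + \left(- \frac{129}{8} + 3 V\right)\right) = \left(V + W\right) + \left(- \frac{129}{8} + W + 4 V\right) = - \frac{129}{8} + 2 W + 5 V$)
$46 \left(\left(7 M{\left(1,-2 \right)} - 3\right) + x{\left(-8 \right)}\right) = 46 \left(\left(7 \left(- \frac{129}{8} + 2 \cdot 1 + 5 \left(-2\right)\right) - 3\right) + \left(2 - -8\right)\right) = 46 \left(\left(7 \left(- \frac{129}{8} + 2 - 10\right) - 3\right) + \left(2 + 8\right)\right) = 46 \left(\left(7 \left(- \frac{193}{8}\right) - 3\right) + 10\right) = 46 \left(\left(- \frac{1351}{8} - 3\right) + 10\right) = 46 \left(- \frac{1375}{8} + 10\right) = 46 \left(- \frac{1295}{8}\right) = - \frac{29785}{4}$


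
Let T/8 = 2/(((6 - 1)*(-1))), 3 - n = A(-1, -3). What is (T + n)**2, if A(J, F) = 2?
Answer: 121/25 ≈ 4.8400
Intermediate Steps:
n = 1 (n = 3 - 1*2 = 3 - 2 = 1)
T = -16/5 (T = 8*(2/(((6 - 1)*(-1)))) = 8*(2/((5*(-1)))) = 8*(2/(-5)) = 8*(2*(-1/5)) = 8*(-2/5) = -16/5 ≈ -3.2000)
(T + n)**2 = (-16/5 + 1)**2 = (-11/5)**2 = 121/25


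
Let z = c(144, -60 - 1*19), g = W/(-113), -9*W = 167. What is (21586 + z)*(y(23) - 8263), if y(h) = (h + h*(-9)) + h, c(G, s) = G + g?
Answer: -20685204072/113 ≈ -1.8305e+8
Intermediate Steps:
W = -167/9 (W = -⅑*167 = -167/9 ≈ -18.556)
g = 167/1017 (g = -167/9/(-113) = -167/9*(-1/113) = 167/1017 ≈ 0.16421)
c(G, s) = 167/1017 + G (c(G, s) = G + 167/1017 = 167/1017 + G)
y(h) = -7*h (y(h) = (h - 9*h) + h = -8*h + h = -7*h)
z = 146615/1017 (z = 167/1017 + 144 = 146615/1017 ≈ 144.16)
(21586 + z)*(y(23) - 8263) = (21586 + 146615/1017)*(-7*23 - 8263) = 22099577*(-161 - 8263)/1017 = (22099577/1017)*(-8424) = -20685204072/113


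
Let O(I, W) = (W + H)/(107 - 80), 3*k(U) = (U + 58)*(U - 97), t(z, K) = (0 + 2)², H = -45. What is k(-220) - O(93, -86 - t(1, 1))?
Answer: 17123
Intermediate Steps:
t(z, K) = 4 (t(z, K) = 2² = 4)
k(U) = (-97 + U)*(58 + U)/3 (k(U) = ((U + 58)*(U - 97))/3 = ((58 + U)*(-97 + U))/3 = ((-97 + U)*(58 + U))/3 = (-97 + U)*(58 + U)/3)
O(I, W) = -5/3 + W/27 (O(I, W) = (W - 45)/(107 - 80) = (-45 + W)/27 = (-45 + W)*(1/27) = -5/3 + W/27)
k(-220) - O(93, -86 - t(1, 1)) = (-5626/3 - 13*(-220) + (⅓)*(-220)²) - (-5/3 + (-86 - 1*4)/27) = (-5626/3 + 2860 + (⅓)*48400) - (-5/3 + (-86 - 4)/27) = (-5626/3 + 2860 + 48400/3) - (-5/3 + (1/27)*(-90)) = 17118 - (-5/3 - 10/3) = 17118 - 1*(-5) = 17118 + 5 = 17123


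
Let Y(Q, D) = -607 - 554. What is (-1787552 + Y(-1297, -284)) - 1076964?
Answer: -2865677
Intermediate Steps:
Y(Q, D) = -1161
(-1787552 + Y(-1297, -284)) - 1076964 = (-1787552 - 1161) - 1076964 = -1788713 - 1076964 = -2865677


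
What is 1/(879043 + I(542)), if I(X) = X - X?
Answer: 1/879043 ≈ 1.1376e-6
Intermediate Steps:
I(X) = 0
1/(879043 + I(542)) = 1/(879043 + 0) = 1/879043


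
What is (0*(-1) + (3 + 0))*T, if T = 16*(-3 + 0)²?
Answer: 432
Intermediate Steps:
T = 144 (T = 16*(-3)² = 16*9 = 144)
(0*(-1) + (3 + 0))*T = (0*(-1) + (3 + 0))*144 = (0 + 3)*144 = 3*144 = 432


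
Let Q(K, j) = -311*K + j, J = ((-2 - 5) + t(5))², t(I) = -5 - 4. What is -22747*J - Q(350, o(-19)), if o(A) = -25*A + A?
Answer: -5714838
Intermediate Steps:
t(I) = -9
J = 256 (J = ((-2 - 5) - 9)² = (-7 - 9)² = (-16)² = 256)
o(A) = -24*A
Q(K, j) = j - 311*K
-22747*J - Q(350, o(-19)) = -22747*256 - (-24*(-19) - 311*350) = -5823232 - (456 - 108850) = -5823232 - 1*(-108394) = -5823232 + 108394 = -5714838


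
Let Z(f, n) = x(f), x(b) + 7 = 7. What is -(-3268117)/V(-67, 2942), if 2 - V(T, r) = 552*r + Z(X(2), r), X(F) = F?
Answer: -3268117/1623982 ≈ -2.0124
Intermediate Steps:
x(b) = 0 (x(b) = -7 + 7 = 0)
Z(f, n) = 0
V(T, r) = 2 - 552*r (V(T, r) = 2 - (552*r + 0) = 2 - 552*r)
-(-3268117)/V(-67, 2942) = -(-3268117)/(2 - 552*2942) = -(-3268117)/(2 - 1623984) = -(-3268117)/(-1623982) = -(-3268117)*(-1)/1623982 = -1*3268117/1623982 = -3268117/1623982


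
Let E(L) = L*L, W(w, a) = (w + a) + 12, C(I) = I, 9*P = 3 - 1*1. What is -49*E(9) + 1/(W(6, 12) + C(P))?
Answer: -1079559/272 ≈ -3969.0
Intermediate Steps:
P = 2/9 (P = (3 - 1*1)/9 = (3 - 1)/9 = (1/9)*2 = 2/9 ≈ 0.22222)
W(w, a) = 12 + a + w (W(w, a) = (a + w) + 12 = 12 + a + w)
E(L) = L**2
-49*E(9) + 1/(W(6, 12) + C(P)) = -49*9**2 + 1/((12 + 12 + 6) + 2/9) = -49*81 + 1/(30 + 2/9) = -3969 + 1/(272/9) = -3969 + 9/272 = -1079559/272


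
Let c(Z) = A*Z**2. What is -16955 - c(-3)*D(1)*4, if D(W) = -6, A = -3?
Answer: -17603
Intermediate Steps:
c(Z) = -3*Z**2
-16955 - c(-3)*D(1)*4 = -16955 - -3*(-3)**2*(-6)*4 = -16955 - -3*9*(-6)*4 = -16955 - (-27*(-6))*4 = -16955 - 162*4 = -16955 - 1*648 = -16955 - 648 = -17603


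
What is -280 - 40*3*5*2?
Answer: -1480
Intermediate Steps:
-280 - 40*3*5*2 = -280 - 600*2 = -280 - 40*30 = -280 - 1200 = -1480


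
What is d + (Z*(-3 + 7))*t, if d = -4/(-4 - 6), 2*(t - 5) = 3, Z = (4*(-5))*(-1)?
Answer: 2602/5 ≈ 520.40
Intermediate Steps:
Z = 20 (Z = -20*(-1) = 20)
t = 13/2 (t = 5 + (½)*3 = 5 + 3/2 = 13/2 ≈ 6.5000)
d = ⅖ (d = -4/(-10) = -⅒*(-4) = ⅖ ≈ 0.40000)
d + (Z*(-3 + 7))*t = ⅖ + (20*(-3 + 7))*(13/2) = ⅖ + (20*4)*(13/2) = ⅖ + 80*(13/2) = ⅖ + 520 = 2602/5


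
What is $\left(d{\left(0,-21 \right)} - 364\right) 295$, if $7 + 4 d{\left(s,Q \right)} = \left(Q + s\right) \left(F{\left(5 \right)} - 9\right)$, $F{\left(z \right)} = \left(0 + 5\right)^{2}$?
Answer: $- \frac{530705}{4} \approx -1.3268 \cdot 10^{5}$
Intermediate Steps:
$F{\left(z \right)} = 25$ ($F{\left(z \right)} = 5^{2} = 25$)
$d{\left(s,Q \right)} = - \frac{7}{4} + 4 Q + 4 s$ ($d{\left(s,Q \right)} = - \frac{7}{4} + \frac{\left(Q + s\right) \left(25 - 9\right)}{4} = - \frac{7}{4} + \frac{\left(Q + s\right) 16}{4} = - \frac{7}{4} + \frac{16 Q + 16 s}{4} = - \frac{7}{4} + \left(4 Q + 4 s\right) = - \frac{7}{4} + 4 Q + 4 s$)
$\left(d{\left(0,-21 \right)} - 364\right) 295 = \left(\left(- \frac{7}{4} + 4 \left(-21\right) + 4 \cdot 0\right) - 364\right) 295 = \left(\left(- \frac{7}{4} - 84 + 0\right) - 364\right) 295 = \left(- \frac{343}{4} - 364\right) 295 = \left(- \frac{1799}{4}\right) 295 = - \frac{530705}{4}$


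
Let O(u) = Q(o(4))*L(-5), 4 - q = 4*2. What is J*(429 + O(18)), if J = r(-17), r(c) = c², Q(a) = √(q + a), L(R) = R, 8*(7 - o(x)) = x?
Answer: 123981 - 1445*√10/2 ≈ 1.2170e+5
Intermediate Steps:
o(x) = 7 - x/8
q = -4 (q = 4 - 4*2 = 4 - 1*8 = 4 - 8 = -4)
Q(a) = √(-4 + a)
O(u) = -5*√10/2 (O(u) = √(-4 + (7 - ⅛*4))*(-5) = √(-4 + (7 - ½))*(-5) = √(-4 + 13/2)*(-5) = √(5/2)*(-5) = (√10/2)*(-5) = -5*√10/2)
J = 289 (J = (-17)² = 289)
J*(429 + O(18)) = 289*(429 - 5*√10/2) = 123981 - 1445*√10/2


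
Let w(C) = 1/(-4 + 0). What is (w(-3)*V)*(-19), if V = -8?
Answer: -38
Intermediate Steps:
w(C) = -¼ (w(C) = 1/(-4) = -¼)
(w(-3)*V)*(-19) = -¼*(-8)*(-19) = 2*(-19) = -38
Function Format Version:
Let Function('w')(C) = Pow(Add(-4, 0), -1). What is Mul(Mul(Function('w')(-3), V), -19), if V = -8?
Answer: -38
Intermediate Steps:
Function('w')(C) = Rational(-1, 4) (Function('w')(C) = Pow(-4, -1) = Rational(-1, 4))
Mul(Mul(Function('w')(-3), V), -19) = Mul(Mul(Rational(-1, 4), -8), -19) = Mul(2, -19) = -38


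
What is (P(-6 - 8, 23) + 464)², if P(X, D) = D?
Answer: 237169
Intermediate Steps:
(P(-6 - 8, 23) + 464)² = (23 + 464)² = 487² = 237169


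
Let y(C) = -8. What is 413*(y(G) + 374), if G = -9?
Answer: 151158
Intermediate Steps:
413*(y(G) + 374) = 413*(-8 + 374) = 413*366 = 151158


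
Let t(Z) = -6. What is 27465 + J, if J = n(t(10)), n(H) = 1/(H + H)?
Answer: 329579/12 ≈ 27465.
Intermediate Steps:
n(H) = 1/(2*H)
J = -1/12 (J = (½)/(-6) = (½)*(-⅙) = -1/12 ≈ -0.083333)
27465 + J = 27465 - 1/12 = 329579/12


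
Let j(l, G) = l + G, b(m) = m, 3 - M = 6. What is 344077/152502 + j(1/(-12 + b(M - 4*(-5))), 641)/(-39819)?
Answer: 22671696301/10120795230 ≈ 2.2401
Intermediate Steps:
M = -3 (M = 3 - 1*6 = 3 - 6 = -3)
j(l, G) = G + l
344077/152502 + j(1/(-12 + b(M - 4*(-5))), 641)/(-39819) = 344077/152502 + (641 + 1/(-12 + (-3 - 4*(-5))))/(-39819) = 344077*(1/152502) + (641 + 1/(-12 + (-3 + 20)))*(-1/39819) = 344077/152502 + (641 + 1/(-12 + 17))*(-1/39819) = 344077/152502 + (641 + 1/5)*(-1/39819) = 344077/152502 + (3206/5)*(-1/39819) = 344077/152502 - 3206/199095 = 22671696301/10120795230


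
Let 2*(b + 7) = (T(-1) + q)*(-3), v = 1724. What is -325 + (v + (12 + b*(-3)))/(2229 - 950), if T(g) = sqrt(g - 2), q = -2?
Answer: -413927/1279 + 9*I*sqrt(3)/2558 ≈ -323.63 + 0.006094*I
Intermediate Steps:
T(g) = sqrt(-2 + g)
b = -4 - 3*I*sqrt(3)/2 (b = -7 + ((sqrt(-2 - 1) - 2)*(-3))/2 = -7 + ((sqrt(-3) - 2)*(-3))/2 = -7 + ((I*sqrt(3) - 2)*(-3))/2 = -7 + ((-2 + I*sqrt(3))*(-3))/2 = -7 + (6 - 3*I*sqrt(3))/2 = -7 + (3 - 3*I*sqrt(3)/2) = -4 - 3*I*sqrt(3)/2 ≈ -4.0 - 2.5981*I)
-325 + (v + (12 + b*(-3)))/(2229 - 950) = -325 + (1724 + (12 + (-4 - 3*I*sqrt(3)/2)*(-3)))/(2229 - 950) = -325 + (1724 + (12 + (12 + 9*I*sqrt(3)/2)))/1279 = -325 + (1724 + (24 + 9*I*sqrt(3)/2))*(1/1279) = -325 + (1748 + 9*I*sqrt(3)/2)*(1/1279) = -325 + (1748/1279 + 9*I*sqrt(3)/2558) = -413927/1279 + 9*I*sqrt(3)/2558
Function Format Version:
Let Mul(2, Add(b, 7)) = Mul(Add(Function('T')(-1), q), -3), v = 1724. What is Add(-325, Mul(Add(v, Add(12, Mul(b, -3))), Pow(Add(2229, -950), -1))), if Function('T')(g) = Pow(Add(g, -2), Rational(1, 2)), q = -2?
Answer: Add(Rational(-413927, 1279), Mul(Rational(9, 2558), I, Pow(3, Rational(1, 2)))) ≈ Add(-323.63, Mul(0.0060940, I))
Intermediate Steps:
Function('T')(g) = Pow(Add(-2, g), Rational(1, 2))
b = Add(-4, Mul(Rational(-3, 2), I, Pow(3, Rational(1, 2)))) (b = Add(-7, Mul(Rational(1, 2), Mul(Add(Pow(Add(-2, -1), Rational(1, 2)), -2), -3))) = Add(-7, Mul(Rational(1, 2), Mul(Add(Pow(-3, Rational(1, 2)), -2), -3))) = Add(-7, Mul(Rational(1, 2), Mul(Add(Mul(I, Pow(3, Rational(1, 2))), -2), -3))) = Add(-7, Mul(Rational(1, 2), Mul(Add(-2, Mul(I, Pow(3, Rational(1, 2)))), -3))) = Add(-7, Mul(Rational(1, 2), Add(6, Mul(-3, I, Pow(3, Rational(1, 2)))))) = Add(-7, Add(3, Mul(Rational(-3, 2), I, Pow(3, Rational(1, 2))))) = Add(-4, Mul(Rational(-3, 2), I, Pow(3, Rational(1, 2)))) ≈ Add(-4.0000, Mul(-2.5981, I)))
Add(-325, Mul(Add(v, Add(12, Mul(b, -3))), Pow(Add(2229, -950), -1))) = Add(-325, Mul(Add(1724, Add(12, Mul(Add(-4, Mul(Rational(-3, 2), I, Pow(3, Rational(1, 2)))), -3))), Pow(Add(2229, -950), -1))) = Add(-325, Mul(Add(1724, Add(12, Add(12, Mul(Rational(9, 2), I, Pow(3, Rational(1, 2)))))), Pow(1279, -1))) = Add(-325, Mul(Add(1724, Add(24, Mul(Rational(9, 2), I, Pow(3, Rational(1, 2))))), Rational(1, 1279))) = Add(-325, Mul(Add(1748, Mul(Rational(9, 2), I, Pow(3, Rational(1, 2)))), Rational(1, 1279))) = Add(-325, Add(Rational(1748, 1279), Mul(Rational(9, 2558), I, Pow(3, Rational(1, 2))))) = Add(Rational(-413927, 1279), Mul(Rational(9, 2558), I, Pow(3, Rational(1, 2))))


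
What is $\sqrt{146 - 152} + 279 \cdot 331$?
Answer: $92349 + i \sqrt{6} \approx 92349.0 + 2.4495 i$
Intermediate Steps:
$\sqrt{146 - 152} + 279 \cdot 331 = \sqrt{-6} + 92349 = i \sqrt{6} + 92349 = 92349 + i \sqrt{6}$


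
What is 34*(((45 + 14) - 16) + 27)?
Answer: 2380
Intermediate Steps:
34*(((45 + 14) - 16) + 27) = 34*((59 - 16) + 27) = 34*(43 + 27) = 34*70 = 2380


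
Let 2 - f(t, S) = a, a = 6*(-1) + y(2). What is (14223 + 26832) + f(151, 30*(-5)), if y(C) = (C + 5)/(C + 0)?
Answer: 82119/2 ≈ 41060.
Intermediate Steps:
y(C) = (5 + C)/C
a = -5/2 (a = 6*(-1) + (5 + 2)/2 = -6 + (½)*7 = -6 + 7/2 = -5/2 ≈ -2.5000)
f(t, S) = 9/2 (f(t, S) = 2 - 1*(-5/2) = 2 + 5/2 = 9/2)
(14223 + 26832) + f(151, 30*(-5)) = (14223 + 26832) + 9/2 = 41055 + 9/2 = 82119/2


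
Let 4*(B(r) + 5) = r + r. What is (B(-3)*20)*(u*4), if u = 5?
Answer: -2600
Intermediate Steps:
B(r) = -5 + r/2 (B(r) = -5 + (r + r)/4 = -5 + (2*r)/4 = -5 + r/2)
(B(-3)*20)*(u*4) = ((-5 + (1/2)*(-3))*20)*(5*4) = ((-5 - 3/2)*20)*20 = -13/2*20*20 = -130*20 = -2600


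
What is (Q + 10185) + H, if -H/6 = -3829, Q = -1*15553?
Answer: 17606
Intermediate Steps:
Q = -15553
H = 22974 (H = -6*(-3829) = 22974)
(Q + 10185) + H = (-15553 + 10185) + 22974 = -5368 + 22974 = 17606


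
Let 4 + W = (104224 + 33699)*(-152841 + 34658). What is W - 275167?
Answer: -16300429080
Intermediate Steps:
W = -16300153913 (W = -4 + (104224 + 33699)*(-152841 + 34658) = -4 + 137923*(-118183) = -4 - 16300153909 = -16300153913)
W - 275167 = -16300153913 - 275167 = -16300429080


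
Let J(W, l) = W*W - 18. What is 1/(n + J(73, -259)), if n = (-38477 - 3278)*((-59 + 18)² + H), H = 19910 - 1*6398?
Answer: -1/634378404 ≈ -1.5763e-9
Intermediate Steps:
H = 13512 (H = 19910 - 6398 = 13512)
J(W, l) = -18 + W² (J(W, l) = W² - 18 = -18 + W²)
n = -634383715 (n = (-38477 - 3278)*((-59 + 18)² + 13512) = -41755*((-41)² + 13512) = -41755*(1681 + 13512) = -41755*15193 = -634383715)
1/(n + J(73, -259)) = 1/(-634383715 + (-18 + 73²)) = 1/(-634383715 + (-18 + 5329)) = 1/(-634383715 + 5311) = 1/(-634378404) = -1/634378404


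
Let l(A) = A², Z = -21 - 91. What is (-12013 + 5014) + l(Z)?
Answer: 5545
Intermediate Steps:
Z = -112
(-12013 + 5014) + l(Z) = (-12013 + 5014) + (-112)² = -6999 + 12544 = 5545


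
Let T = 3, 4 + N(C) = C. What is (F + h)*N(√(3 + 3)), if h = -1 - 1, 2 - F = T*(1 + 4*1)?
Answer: 60 - 15*√6 ≈ 23.258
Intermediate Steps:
N(C) = -4 + C
F = -13 (F = 2 - 3*(1 + 4*1) = 2 - 3*(1 + 4) = 2 - 3*5 = 2 - 1*15 = 2 - 15 = -13)
h = -2
(F + h)*N(√(3 + 3)) = (-13 - 2)*(-4 + √(3 + 3)) = -15*(-4 + √6) = 60 - 15*√6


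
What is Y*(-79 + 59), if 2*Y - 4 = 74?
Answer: -780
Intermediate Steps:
Y = 39 (Y = 2 + (½)*74 = 2 + 37 = 39)
Y*(-79 + 59) = 39*(-79 + 59) = 39*(-20) = -780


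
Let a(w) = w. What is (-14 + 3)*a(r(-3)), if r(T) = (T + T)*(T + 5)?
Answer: 132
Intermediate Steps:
r(T) = 2*T*(5 + T) (r(T) = (2*T)*(5 + T) = 2*T*(5 + T))
(-14 + 3)*a(r(-3)) = (-14 + 3)*(2*(-3)*(5 - 3)) = -22*(-3)*2 = -11*(-12) = 132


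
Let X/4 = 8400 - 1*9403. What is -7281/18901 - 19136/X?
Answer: 83119541/18957703 ≈ 4.3845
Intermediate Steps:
X = -4012 (X = 4*(8400 - 1*9403) = 4*(8400 - 9403) = 4*(-1003) = -4012)
-7281/18901 - 19136/X = -7281/18901 - 19136/(-4012) = -7281*1/18901 - 19136*(-1/4012) = -7281/18901 + 4784/1003 = 83119541/18957703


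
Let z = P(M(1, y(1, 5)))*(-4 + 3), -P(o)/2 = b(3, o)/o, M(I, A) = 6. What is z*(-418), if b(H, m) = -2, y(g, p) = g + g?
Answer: 836/3 ≈ 278.67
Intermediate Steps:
y(g, p) = 2*g
P(o) = 4/o (P(o) = -(-4)/o = 4/o)
z = -⅔ (z = (4/6)*(-4 + 3) = (4*(⅙))*(-1) = (⅔)*(-1) = -⅔ ≈ -0.66667)
z*(-418) = -⅔*(-418) = 836/3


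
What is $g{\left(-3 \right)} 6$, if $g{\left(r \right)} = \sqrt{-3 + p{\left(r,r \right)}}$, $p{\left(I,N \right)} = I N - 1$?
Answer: $6 \sqrt{5} \approx 13.416$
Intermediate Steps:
$p{\left(I,N \right)} = -1 + I N$
$g{\left(r \right)} = \sqrt{-4 + r^{2}}$ ($g{\left(r \right)} = \sqrt{-3 + \left(-1 + r r\right)} = \sqrt{-3 + \left(-1 + r^{2}\right)} = \sqrt{-4 + r^{2}}$)
$g{\left(-3 \right)} 6 = \sqrt{-4 + \left(-3\right)^{2}} \cdot 6 = \sqrt{-4 + 9} \cdot 6 = \sqrt{5} \cdot 6 = 6 \sqrt{5}$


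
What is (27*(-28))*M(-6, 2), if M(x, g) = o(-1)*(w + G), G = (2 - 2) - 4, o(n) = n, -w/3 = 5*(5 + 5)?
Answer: -116424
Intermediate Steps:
w = -150 (w = -15*(5 + 5) = -15*10 = -3*50 = -150)
G = -4 (G = 0 - 4 = -4)
M(x, g) = 154 (M(x, g) = -(-150 - 4) = -1*(-154) = 154)
(27*(-28))*M(-6, 2) = (27*(-28))*154 = -756*154 = -116424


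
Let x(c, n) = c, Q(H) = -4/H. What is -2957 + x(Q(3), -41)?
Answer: -8875/3 ≈ -2958.3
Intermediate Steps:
-2957 + x(Q(3), -41) = -2957 - 4/3 = -8875/3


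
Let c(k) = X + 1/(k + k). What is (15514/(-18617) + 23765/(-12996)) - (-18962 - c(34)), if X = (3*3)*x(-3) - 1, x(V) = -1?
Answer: 19485103263097/1028272761 ≈ 18949.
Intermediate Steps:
X = -10 (X = (3*3)*(-1) - 1 = 9*(-1) - 1 = -9 - 1 = -10)
c(k) = -10 + 1/(2*k) (c(k) = -10 + 1/(k + k) = -10 + 1/(2*k))
(15514/(-18617) + 23765/(-12996)) - (-18962 - c(34)) = (15514/(-18617) + 23765/(-12996)) - (-18962 - (-10 + (½)/34)) = (15514*(-1/18617) + 23765*(-1/12996)) - (-18962 - (-10 + (½)*(1/34))) = (-15514/18617 - 23765/12996) - (-18962 - (-10 + 1/68)) = -644052949/241946532 - (-18962 - 1*(-679/68)) = -644052949/241946532 - (-18962 + 679/68) = -644052949/241946532 - 1*(-1288737/68) = -644052949/241946532 + 1288737/68 = 19485103263097/1028272761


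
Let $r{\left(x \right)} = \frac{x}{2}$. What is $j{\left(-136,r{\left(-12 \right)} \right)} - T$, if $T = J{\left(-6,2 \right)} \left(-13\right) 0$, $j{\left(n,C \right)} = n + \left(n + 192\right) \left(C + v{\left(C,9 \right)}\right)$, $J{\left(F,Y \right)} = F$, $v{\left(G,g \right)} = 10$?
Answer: $88$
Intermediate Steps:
$r{\left(x \right)} = \frac{x}{2}$ ($r{\left(x \right)} = x \frac{1}{2} = \frac{x}{2}$)
$j{\left(n,C \right)} = n + \left(10 + C\right) \left(192 + n\right)$ ($j{\left(n,C \right)} = n + \left(n + 192\right) \left(C + 10\right) = n + \left(192 + n\right) \left(10 + C\right) = n + \left(10 + C\right) \left(192 + n\right)$)
$T = 0$ ($T = \left(-6\right) \left(-13\right) 0 = 78 \cdot 0 = 0$)
$j{\left(-136,r{\left(-12 \right)} \right)} - T = \left(1920 + 11 \left(-136\right) + 192 \cdot \frac{1}{2} \left(-12\right) + \frac{1}{2} \left(-12\right) \left(-136\right)\right) - 0 = \left(1920 - 1496 + 192 \left(-6\right) - -816\right) + 0 = \left(1920 - 1496 - 1152 + 816\right) + 0 = 88 + 0 = 88$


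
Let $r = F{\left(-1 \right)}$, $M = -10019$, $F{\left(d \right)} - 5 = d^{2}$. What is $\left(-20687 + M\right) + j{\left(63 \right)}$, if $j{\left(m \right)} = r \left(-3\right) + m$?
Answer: $-30661$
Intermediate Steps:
$F{\left(d \right)} = 5 + d^{2}$
$r = 6$ ($r = 5 + \left(-1\right)^{2} = 5 + 1 = 6$)
$j{\left(m \right)} = -18 + m$ ($j{\left(m \right)} = 6 \left(-3\right) + m = -18 + m$)
$\left(-20687 + M\right) + j{\left(63 \right)} = \left(-20687 - 10019\right) + \left(-18 + 63\right) = -30706 + 45 = -30661$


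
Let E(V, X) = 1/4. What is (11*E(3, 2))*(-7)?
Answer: -77/4 ≈ -19.250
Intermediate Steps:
E(V, X) = ¼
(11*E(3, 2))*(-7) = (11*(¼))*(-7) = (11/4)*(-7) = -77/4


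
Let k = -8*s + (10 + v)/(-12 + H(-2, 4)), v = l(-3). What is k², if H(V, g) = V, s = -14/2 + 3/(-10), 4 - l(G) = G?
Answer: 16024009/4900 ≈ 3270.2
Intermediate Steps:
l(G) = 4 - G
s = -73/10 (s = -14*½ + 3*(-⅒) = -7 - 3/10 = -73/10 ≈ -7.3000)
v = 7 (v = 4 - 1*(-3) = 4 + 3 = 7)
k = 4003/70 (k = -8*(-73/10) + (10 + 7)/(-12 - 2) = 292/5 + 17/(-14) = 292/5 + 17*(-1/14) = 292/5 - 17/14 = 4003/70 ≈ 57.186)
k² = (4003/70)² = 16024009/4900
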